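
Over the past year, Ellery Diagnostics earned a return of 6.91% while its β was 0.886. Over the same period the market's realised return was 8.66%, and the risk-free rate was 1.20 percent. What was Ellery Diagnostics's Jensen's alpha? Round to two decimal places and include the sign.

-0.90%

Market excess return = 8.66% − 1.20% = 7.46%
CAPM benchmark = R_f + β(R_m − R_f) = 1.20% + 0.886 × 7.46% = 7.80956%
α = actual − benchmark = 6.91% − 7.80956% = -0.90%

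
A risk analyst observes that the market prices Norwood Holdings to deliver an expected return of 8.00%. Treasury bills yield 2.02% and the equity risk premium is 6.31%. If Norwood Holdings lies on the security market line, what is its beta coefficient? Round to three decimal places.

β = (E(R) − R_f) / MRP = (8.00% − 2.02%) / 6.31% = 5.98% / 6.31% = 0.948

0.948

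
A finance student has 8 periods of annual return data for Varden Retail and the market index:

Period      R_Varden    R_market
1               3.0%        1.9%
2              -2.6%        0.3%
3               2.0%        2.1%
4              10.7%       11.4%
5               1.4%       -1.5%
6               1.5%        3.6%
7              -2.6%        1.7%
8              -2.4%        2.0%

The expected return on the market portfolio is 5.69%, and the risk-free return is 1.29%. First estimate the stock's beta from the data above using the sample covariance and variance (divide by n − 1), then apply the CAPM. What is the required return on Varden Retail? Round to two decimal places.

5.40%

Mean R_i = (3.0 − 2.6 + 2.0 + 10.7 + 1.4 + 1.5 − 2.6 − 2.4) / 8 = 1.3750%
Mean R_m = (1.9 + 0.3 + 2.1 + 11.4 − 1.5 + 3.6 + 1.7 + 2.0) / 8 = 2.6875%
Σ(R_i − R̄_i)(R_m − R̄_m) = 95.6175  ⇒  Cov = 95.6175 / 7 = 13.6596
Σ(R_m − R̄_m)² = 102.3888  ⇒  Var(R_m) = 102.3888 / 7 = 14.6270
β = Cov / Var(R_m) = 13.6596 / 14.6270 = 0.9339
MRP = 5.69% − 1.29% = 4.40%
E(R) = R_f + β × MRP = 1.29% + 0.9339 × 4.40% = 5.40%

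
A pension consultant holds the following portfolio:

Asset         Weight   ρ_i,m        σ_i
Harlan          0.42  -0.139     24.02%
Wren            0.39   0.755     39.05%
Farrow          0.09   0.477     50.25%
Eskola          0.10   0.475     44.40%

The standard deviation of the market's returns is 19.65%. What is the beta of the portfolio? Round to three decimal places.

0.731

β_Harlan = -0.139 × 24.02% / 19.65% = -0.1699
β_Wren = 0.755 × 39.05% / 19.65% = 1.5004
β_Farrow = 0.477 × 50.25% / 19.65% = 1.2198
β_Eskola = 0.475 × 44.40% / 19.65% = 1.0733
β_P = Σ w_i β_i = 0.42×-0.1699 + 0.39×1.5004 + 0.09×1.2198 + 0.10×1.0733 = 0.7309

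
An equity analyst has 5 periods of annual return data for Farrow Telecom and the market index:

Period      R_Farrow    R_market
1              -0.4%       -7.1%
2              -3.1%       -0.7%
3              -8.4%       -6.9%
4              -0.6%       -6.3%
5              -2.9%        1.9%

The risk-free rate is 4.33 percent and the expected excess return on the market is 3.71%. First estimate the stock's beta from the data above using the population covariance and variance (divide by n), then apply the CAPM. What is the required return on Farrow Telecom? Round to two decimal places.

4.46%

Mean R_i = (-0.4 − 3.1 − 8.4 − 0.6 − 2.9) / 5 = -3.0800%
Mean R_m = (-7.1 − 0.7 − 6.9 − 6.3 + 1.9) / 5 = -3.8200%
Σ(R_i − R̄_i)(R_m − R̄_m) = 2.4120  ⇒  Cov = 2.4120 / 5 = 0.4824
Σ(R_m − R̄_m)² = 68.8480  ⇒  Var(R_m) = 68.8480 / 5 = 13.7696
β = Cov / Var(R_m) = 0.4824 / 13.7696 = 0.0350
E(R) = R_f + β × MRP = 4.33% + 0.0350 × 3.71% = 4.46%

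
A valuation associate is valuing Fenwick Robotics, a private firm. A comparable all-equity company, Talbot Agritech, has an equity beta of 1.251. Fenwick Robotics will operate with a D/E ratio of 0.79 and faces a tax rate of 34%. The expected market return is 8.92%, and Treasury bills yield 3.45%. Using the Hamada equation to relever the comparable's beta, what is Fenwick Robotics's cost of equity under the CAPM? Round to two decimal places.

13.86%

β_L = β_U × [1 + (1 − t)(D/E)] = 1.251 × [1 + (1 − 0.34) × 0.79]
    = 1.251 × [1 + 0.66 × 0.79] = 1.251 × 1.5214 = 1.9033
MRP = 8.92% − 3.45% = 5.47%
E(R) = R_f + β_L × MRP = 3.45% + 1.9033 × 5.47% = 13.86%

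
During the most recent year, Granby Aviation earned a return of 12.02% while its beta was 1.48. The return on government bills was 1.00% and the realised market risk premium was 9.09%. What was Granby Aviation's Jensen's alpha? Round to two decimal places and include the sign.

CAPM benchmark = R_f + β(R_m − R_f) = 1.00% + 1.48 × 9.09% = 14.4532%
α = actual − benchmark = 12.02% − 14.4532% = -2.43%

-2.43%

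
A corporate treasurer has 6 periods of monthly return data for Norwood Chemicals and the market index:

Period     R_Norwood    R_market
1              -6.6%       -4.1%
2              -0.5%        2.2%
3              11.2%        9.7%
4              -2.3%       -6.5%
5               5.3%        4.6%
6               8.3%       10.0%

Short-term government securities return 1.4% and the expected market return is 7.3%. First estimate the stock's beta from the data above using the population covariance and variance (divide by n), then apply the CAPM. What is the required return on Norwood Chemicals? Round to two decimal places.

Mean R_i = (-6.6 − 0.5 + 11.2 − 2.3 + 5.3 + 8.3) / 6 = 2.5667%
Mean R_m = (-4.1 + 2.2 + 9.7 − 6.5 + 4.6 + 10.0) / 6 = 2.6500%
Σ(R_i − R̄_i)(R_m − R̄_m) = 216.1200  ⇒  Cov = 216.1200 / 6 = 36.0200
Σ(R_m − R̄_m)² = 237.0150  ⇒  Var(R_m) = 237.0150 / 6 = 39.5025
β = Cov / Var(R_m) = 36.0200 / 39.5025 = 0.9118
MRP = 7.3% − 1.4% = 5.90%
E(R) = R_f + β × MRP = 1.4% + 0.9118 × 5.9% = 6.78%

6.78%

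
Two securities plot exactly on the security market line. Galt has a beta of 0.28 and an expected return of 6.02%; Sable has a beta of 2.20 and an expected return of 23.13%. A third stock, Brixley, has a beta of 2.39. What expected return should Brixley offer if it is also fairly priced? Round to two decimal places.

24.82%

MRP (SML slope) = (23.13% − 6.02%) / (2.20 − 0.28) = 17.11% / 1.92 = 8.9115%
R_f (intercept) = 6.02% − 0.28 × 8.9115% = 3.5248%
E(R_Brixley) = R_f + β × MRP = 3.5248% + 2.39 × 8.9115% = 24.82%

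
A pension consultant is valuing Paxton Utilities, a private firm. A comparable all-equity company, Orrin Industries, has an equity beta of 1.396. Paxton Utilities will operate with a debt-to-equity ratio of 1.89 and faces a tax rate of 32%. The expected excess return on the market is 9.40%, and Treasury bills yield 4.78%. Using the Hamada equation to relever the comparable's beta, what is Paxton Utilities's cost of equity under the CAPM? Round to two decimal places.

β_L = β_U × [1 + (1 − t)(D/E)] = 1.396 × [1 + (1 − 0.32) × 1.89]
    = 1.396 × [1 + 0.68 × 1.89] = 1.396 × 2.2852 = 3.1901
E(R) = R_f + β_L × MRP = 4.78% + 3.1901 × 9.40% = 34.77%

34.77%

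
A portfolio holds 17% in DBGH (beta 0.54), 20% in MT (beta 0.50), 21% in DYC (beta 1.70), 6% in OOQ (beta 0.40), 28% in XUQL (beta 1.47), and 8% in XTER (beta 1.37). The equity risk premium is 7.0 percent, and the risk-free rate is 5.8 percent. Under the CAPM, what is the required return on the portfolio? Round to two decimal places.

13.46%

β_P = Σ w_i β_i = 0.17×0.54 + 0.20×0.50 + 0.21×1.70 + 0.06×0.40 + 0.28×1.47 + 0.08×1.37 = 1.0940
E(R_P) = R_f + β_P × MRP = 5.8% + 1.0940 × 7.0% = 13.46%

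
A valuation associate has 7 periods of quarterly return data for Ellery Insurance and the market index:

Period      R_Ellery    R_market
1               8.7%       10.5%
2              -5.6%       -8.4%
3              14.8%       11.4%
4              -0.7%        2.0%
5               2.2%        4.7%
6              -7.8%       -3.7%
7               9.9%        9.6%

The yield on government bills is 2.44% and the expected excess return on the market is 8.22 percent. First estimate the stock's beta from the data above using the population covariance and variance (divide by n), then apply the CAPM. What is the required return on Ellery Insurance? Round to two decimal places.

11.00%

Mean R_i = (8.7 − 5.6 + 14.8 − 0.7 + 2.2 − 7.8 + 9.9) / 7 = 3.0714%
Mean R_m = (10.5 − 8.4 + 11.4 + 2.0 + 4.7 − 3.7 + 9.6) / 7 = 3.7286%
Σ(R_i − R̄_i)(R_m − R̄_m) = 359.7857  ⇒  Cov = 359.7857 / 7 = 51.3980
Σ(R_m − R̄_m)² = 345.3943  ⇒  Var(R_m) = 345.3943 / 7 = 49.3420
β = Cov / Var(R_m) = 51.3980 / 49.3420 = 1.0417
E(R) = R_f + β × MRP = 2.44% + 1.0417 × 8.22% = 11.00%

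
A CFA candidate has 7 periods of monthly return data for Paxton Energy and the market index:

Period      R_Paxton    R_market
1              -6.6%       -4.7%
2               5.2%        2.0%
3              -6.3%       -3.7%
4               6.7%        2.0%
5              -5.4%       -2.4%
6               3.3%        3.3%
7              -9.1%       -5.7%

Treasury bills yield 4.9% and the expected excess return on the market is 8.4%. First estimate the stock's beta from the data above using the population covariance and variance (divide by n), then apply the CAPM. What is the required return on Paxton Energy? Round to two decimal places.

19.22%

Mean R_i = (-6.6 + 5.2 − 6.3 + 6.7 − 5.4 + 3.3 − 9.1) / 7 = -1.7429%
Mean R_m = (-4.7 + 2.0 − 3.7 + 2.0 − 2.4 + 3.3 − 5.7) / 7 = -1.3143%
Σ(R_i − R̄_i)(R_m − R̄_m) = 137.8157  ⇒  Cov = 137.8157 / 7 = 19.6880
Σ(R_m − R̄_m)² = 80.8286  ⇒  Var(R_m) = 80.8286 / 7 = 11.5469
β = Cov / Var(R_m) = 19.6880 / 11.5469 = 1.7050
E(R) = R_f + β × MRP = 4.9% + 1.7050 × 8.4% = 19.22%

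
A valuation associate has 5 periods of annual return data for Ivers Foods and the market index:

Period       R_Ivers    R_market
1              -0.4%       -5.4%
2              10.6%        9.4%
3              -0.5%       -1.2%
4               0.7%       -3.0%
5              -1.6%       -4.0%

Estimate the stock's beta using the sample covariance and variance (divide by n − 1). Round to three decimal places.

0.812

Mean R_i = (-0.4 + 10.6 − 0.5 + 0.7 − 1.6) / 5 = 1.7600%
Mean R_m = (-5.4 + 9.4 − 1.2 − 3.0 − 4.0) / 5 = -0.8400%
Σ(R_i − R̄_i)(R_m − R̄_m) = 114.0920  ⇒  Cov = 114.0920 / 4 = 28.5230
Σ(R_m − R̄_m)² = 140.4320  ⇒  Var(R_m) = 140.4320 / 4 = 35.1080
β = Cov / Var(R_m) = 28.5230 / 35.1080 = 0.8124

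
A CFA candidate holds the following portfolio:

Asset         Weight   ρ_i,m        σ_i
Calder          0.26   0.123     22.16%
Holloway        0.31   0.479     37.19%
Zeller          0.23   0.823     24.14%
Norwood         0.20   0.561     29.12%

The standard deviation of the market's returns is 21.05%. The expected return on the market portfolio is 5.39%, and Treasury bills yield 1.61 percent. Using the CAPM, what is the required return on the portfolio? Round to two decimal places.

β_Calder = 0.123 × 22.16% / 21.05% = 0.1295
β_Holloway = 0.479 × 37.19% / 21.05% = 0.8463
β_Zeller = 0.823 × 24.14% / 21.05% = 0.9438
β_Norwood = 0.561 × 29.12% / 21.05% = 0.7761
β_P = Σ w_i β_i = 0.26×0.1295 + 0.31×0.8463 + 0.23×0.9438 + 0.20×0.7761 = 0.6683
MRP = 5.39% − 1.61% = 3.78%
E(R_P) = R_f + β_P × MRP = 1.61% + 0.6683 × 3.78% = 4.14%

4.14%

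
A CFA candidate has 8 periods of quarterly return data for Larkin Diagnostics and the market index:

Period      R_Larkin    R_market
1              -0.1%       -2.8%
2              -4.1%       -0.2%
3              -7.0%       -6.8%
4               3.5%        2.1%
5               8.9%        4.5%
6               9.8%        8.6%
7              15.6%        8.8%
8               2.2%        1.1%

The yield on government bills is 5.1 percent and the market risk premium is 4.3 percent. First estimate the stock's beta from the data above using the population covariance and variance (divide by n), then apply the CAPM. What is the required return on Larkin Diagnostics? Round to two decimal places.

Mean R_i = (-0.1 − 4.1 − 7.0 + 3.5 + 8.9 + 9.8 + 15.6 + 2.2) / 8 = 3.6000%
Mean R_m = (-2.8 − 0.2 − 6.8 + 2.1 + 4.5 + 8.6 + 8.8 + 1.1) / 8 = 1.9125%
Σ(R_i − R̄_i)(R_m − R̄_m) = 265.0000  ⇒  Cov = 265.0000 / 8 = 33.1250
Σ(R_m − R̄_m)² = 202.1288  ⇒  Var(R_m) = 202.1288 / 8 = 25.2661
β = Cov / Var(R_m) = 33.1250 / 25.2661 = 1.3110
E(R) = R_f + β × MRP = 5.1% + 1.3110 × 4.3% = 10.74%

10.74%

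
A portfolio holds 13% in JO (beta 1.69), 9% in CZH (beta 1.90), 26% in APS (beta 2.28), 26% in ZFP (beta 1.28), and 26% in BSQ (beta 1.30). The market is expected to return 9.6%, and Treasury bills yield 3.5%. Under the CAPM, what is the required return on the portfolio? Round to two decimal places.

β_P = Σ w_i β_i = 0.13×1.69 + 0.09×1.90 + 0.26×2.28 + 0.26×1.28 + 0.26×1.30 = 1.6543
MRP = 9.6% − 3.5% = 6.10%
E(R_P) = R_f + β_P × MRP = 3.5% + 1.6543 × 6.1% = 13.59%

13.59%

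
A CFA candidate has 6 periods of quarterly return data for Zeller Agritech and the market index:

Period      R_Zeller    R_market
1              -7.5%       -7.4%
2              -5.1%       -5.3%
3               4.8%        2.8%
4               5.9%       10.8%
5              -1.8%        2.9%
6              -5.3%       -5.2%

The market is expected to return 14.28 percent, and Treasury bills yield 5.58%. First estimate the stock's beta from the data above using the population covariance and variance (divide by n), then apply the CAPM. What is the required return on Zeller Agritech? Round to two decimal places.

Mean R_i = (-7.5 − 5.1 + 4.8 + 5.9 − 1.8 − 5.3) / 6 = -1.5000%
Mean R_m = (-7.4 − 5.3 + 2.8 + 10.8 + 2.9 − 5.2) / 6 = -0.2333%
Σ(R_i − R̄_i)(R_m − R̄_m) = 179.9300  ⇒  Cov = 179.9300 / 6 = 29.9883
Σ(R_m − R̄_m)² = 242.4533  ⇒  Var(R_m) = 242.4533 / 6 = 40.4089
β = Cov / Var(R_m) = 29.9883 / 40.4089 = 0.7421
MRP = 14.28% − 5.58% = 8.70%
E(R) = R_f + β × MRP = 5.58% + 0.7421 × 8.70% = 12.04%

12.04%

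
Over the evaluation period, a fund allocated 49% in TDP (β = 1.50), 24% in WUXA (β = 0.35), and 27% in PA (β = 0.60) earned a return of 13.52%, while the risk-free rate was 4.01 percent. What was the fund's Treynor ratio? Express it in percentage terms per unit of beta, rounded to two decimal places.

β_P = 0.49×1.50 + 0.24×0.35 + 0.27×0.60 = 0.9810
Treynor = (R_P − R_f) / β_P = (13.52% − 4.01%) / 0.9810 = 9.51% / 0.9810 = 9.69%

9.69%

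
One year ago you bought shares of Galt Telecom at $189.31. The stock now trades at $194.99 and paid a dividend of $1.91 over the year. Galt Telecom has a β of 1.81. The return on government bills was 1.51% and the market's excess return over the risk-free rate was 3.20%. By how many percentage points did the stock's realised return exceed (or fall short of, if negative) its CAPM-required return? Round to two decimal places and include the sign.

Realised HPR = (P1 + D1 − P0) / P0 = (194.99 + 1.91 − 189.31) / 189.31 = 7.59 / 189.31 = 4.0093%
CAPM required = R_f + β·MRP = 1.51% + 1.81 × 3.20% = 7.3020%
α = realised − required = 4.0093% − 7.3020% = -3.29%

-3.29%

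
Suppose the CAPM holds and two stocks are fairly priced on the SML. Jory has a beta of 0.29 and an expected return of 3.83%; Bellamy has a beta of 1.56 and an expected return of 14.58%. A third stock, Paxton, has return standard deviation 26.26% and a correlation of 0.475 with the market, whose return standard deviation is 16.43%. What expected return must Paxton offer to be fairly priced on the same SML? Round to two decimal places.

7.80%

MRP = (14.58% − 3.83%) / (1.56 − 0.29) = 8.4646%
R_f = 3.83% − 0.29 × 8.4646% = 1.3753%
β_Paxton = ρ·σ_i/σ_m = 0.475 × 26.26 / 16.43 = 0.7592
E(R_Paxton) = R_f + β × MRP = 1.3753% + 0.7592 × 8.4646% = 7.80%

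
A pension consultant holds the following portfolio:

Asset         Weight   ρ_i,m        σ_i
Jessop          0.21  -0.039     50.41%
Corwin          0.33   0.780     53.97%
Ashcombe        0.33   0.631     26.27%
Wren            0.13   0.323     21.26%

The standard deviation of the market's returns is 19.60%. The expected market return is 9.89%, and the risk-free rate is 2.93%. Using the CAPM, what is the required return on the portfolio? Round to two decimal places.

9.98%

β_Jessop = -0.039 × 50.41% / 19.60% = -0.1003
β_Corwin = 0.780 × 53.97% / 19.60% = 2.1478
β_Ashcombe = 0.631 × 26.27% / 19.60% = 0.8457
β_Wren = 0.323 × 21.26% / 19.60% = 0.3504
β_P = Σ w_i β_i = 0.21×-0.1003 + 0.33×2.1478 + 0.33×0.8457 + 0.13×0.3504 = 1.0123
MRP = 9.89% − 2.93% = 6.96%
E(R_P) = R_f + β_P × MRP = 2.93% + 1.0123 × 6.96% = 9.98%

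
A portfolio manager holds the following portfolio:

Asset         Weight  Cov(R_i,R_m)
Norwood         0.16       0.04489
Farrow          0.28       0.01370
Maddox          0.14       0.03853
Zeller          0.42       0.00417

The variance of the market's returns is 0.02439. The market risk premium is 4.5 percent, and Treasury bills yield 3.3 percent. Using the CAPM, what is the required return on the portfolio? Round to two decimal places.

6.65%

β_Norwood = 0.04489 / 0.02439 = 1.8405
β_Farrow = 0.01370 / 0.02439 = 0.5617
β_Maddox = 0.03853 / 0.02439 = 1.5797
β_Zeller = 0.00417 / 0.02439 = 0.1710
β_P = Σ w_i β_i = 0.16×1.8405 + 0.28×0.5617 + 0.14×1.5797 + 0.42×0.1710 = 0.7447
E(R_P) = R_f + β_P × MRP = 3.3% + 0.7447 × 4.5% = 6.65%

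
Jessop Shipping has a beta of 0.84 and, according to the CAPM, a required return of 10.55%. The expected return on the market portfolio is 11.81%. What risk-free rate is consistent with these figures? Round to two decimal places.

E(R) = R_f + β(E(R_m) − R_f) = R_f(1 − β) + β·E(R_m)
10.55% = R_f × (1 − 0.84) + 0.84 × 11.81%
10.55% = R_f × 0.16 + 9.9204%
R_f = (10.55% − 9.9204%) / 0.16 = 3.94%

3.94%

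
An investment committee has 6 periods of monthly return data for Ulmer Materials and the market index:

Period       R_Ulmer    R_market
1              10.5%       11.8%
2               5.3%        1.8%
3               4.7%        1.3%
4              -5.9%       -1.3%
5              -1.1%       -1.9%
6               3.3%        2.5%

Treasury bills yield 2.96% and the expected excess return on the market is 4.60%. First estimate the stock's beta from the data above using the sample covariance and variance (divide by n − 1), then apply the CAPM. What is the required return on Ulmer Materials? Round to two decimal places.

7.40%

Mean R_i = (10.5 + 5.3 + 4.7 − 5.9 − 1.1 + 3.3) / 6 = 2.8000%
Mean R_m = (11.8 + 1.8 + 1.3 − 1.3 − 1.9 + 2.5) / 6 = 2.3667%
Σ(R_i − R̄_i)(R_m − R̄_m) = 117.8000  ⇒  Cov = 117.8000 / 5 = 23.5600
Σ(R_m − R̄_m)² = 122.1133  ⇒  Var(R_m) = 122.1133 / 5 = 24.4227
β = Cov / Var(R_m) = 23.5600 / 24.4227 = 0.9647
E(R) = R_f + β × MRP = 2.96% + 0.9647 × 4.60% = 7.40%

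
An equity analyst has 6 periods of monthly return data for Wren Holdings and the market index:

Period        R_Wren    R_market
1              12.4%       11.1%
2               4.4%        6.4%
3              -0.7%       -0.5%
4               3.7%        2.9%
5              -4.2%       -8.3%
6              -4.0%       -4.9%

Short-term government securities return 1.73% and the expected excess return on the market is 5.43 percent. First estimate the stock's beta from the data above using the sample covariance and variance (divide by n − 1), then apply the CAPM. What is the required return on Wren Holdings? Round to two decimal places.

Mean R_i = (12.4 + 4.4 − 0.7 + 3.7 − 4.2 − 4.0) / 6 = 1.9333%
Mean R_m = (11.1 + 6.4 − 0.5 + 2.9 − 8.3 − 4.9) / 6 = 1.1167%
Σ(R_i − R̄_i)(R_m − R̄_m) = 218.3867  ⇒  Cov = 218.3867 / 5 = 43.6773
Σ(R_m − R̄_m)² = 258.2483  ⇒  Var(R_m) = 258.2483 / 5 = 51.6497
β = Cov / Var(R_m) = 43.6773 / 51.6497 = 0.8456
E(R) = R_f + β × MRP = 1.73% + 0.8456 × 5.43% = 6.32%

6.32%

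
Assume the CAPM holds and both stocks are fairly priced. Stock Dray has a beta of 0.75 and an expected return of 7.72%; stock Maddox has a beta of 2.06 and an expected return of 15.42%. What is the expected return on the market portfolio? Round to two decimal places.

Both satisfy E(R) = R_f + β·MRP, so the slope of the SML is
MRP = (15.42% − 7.72%) / (2.06 − 0.75) = 7.70% / 1.31 = 5.8779%
R_f = E(R_Dray) − β_Dray·MRP = 7.72% − 0.75 × 5.8779% = 3.3116%
E(R_m) = R_f + MRP = 3.3116% + 5.8779% = 9.19%

9.19%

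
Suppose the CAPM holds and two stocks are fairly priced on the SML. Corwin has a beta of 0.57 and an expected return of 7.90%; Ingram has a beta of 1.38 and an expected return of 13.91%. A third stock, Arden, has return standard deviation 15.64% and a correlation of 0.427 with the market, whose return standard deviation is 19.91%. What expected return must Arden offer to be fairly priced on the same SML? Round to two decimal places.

MRP = (13.91% − 7.90%) / (1.38 − 0.57) = 7.4198%
R_f = 7.90% − 0.57 × 7.4198% = 3.6707%
β_Arden = ρ·σ_i/σ_m = 0.427 × 15.64 / 19.91 = 0.3354
E(R_Arden) = R_f + β × MRP = 3.6707% + 0.3354 × 7.4198% = 6.16%

6.16%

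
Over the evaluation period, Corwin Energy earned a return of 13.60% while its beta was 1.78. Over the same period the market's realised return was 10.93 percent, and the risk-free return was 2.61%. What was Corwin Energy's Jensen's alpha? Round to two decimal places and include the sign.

Market excess return = 10.93% − 2.61% = 8.32%
CAPM benchmark = R_f + β(R_m − R_f) = 2.61% + 1.78 × 8.32% = 17.4196%
α = actual − benchmark = 13.60% − 17.4196% = -3.82%

-3.82%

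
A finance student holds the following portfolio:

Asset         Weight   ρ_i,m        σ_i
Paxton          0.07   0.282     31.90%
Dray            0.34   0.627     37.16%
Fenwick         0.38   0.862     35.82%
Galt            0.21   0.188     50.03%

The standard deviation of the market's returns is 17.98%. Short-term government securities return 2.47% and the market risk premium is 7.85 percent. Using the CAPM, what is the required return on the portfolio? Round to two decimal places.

β_Paxton = 0.282 × 31.90% / 17.98% = 0.5003
β_Dray = 0.627 × 37.16% / 17.98% = 1.2958
β_Fenwick = 0.862 × 35.82% / 17.98% = 1.7173
β_Galt = 0.188 × 50.03% / 17.98% = 0.5231
β_P = Σ w_i β_i = 0.07×0.5003 + 0.34×1.2958 + 0.38×1.7173 + 0.21×0.5231 = 1.2380
E(R_P) = R_f + β_P × MRP = 2.47% + 1.2380 × 7.85% = 12.19%

12.19%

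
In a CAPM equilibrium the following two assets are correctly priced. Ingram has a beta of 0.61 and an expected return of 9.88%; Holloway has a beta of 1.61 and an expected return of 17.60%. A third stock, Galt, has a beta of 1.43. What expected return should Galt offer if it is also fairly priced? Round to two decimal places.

MRP (SML slope) = (17.60% − 9.88%) / (1.61 − 0.61) = 7.72% / 1.00 = 7.7200%
R_f (intercept) = 9.88% − 0.61 × 7.7200% = 5.1708%
E(R_Galt) = R_f + β × MRP = 5.1708% + 1.43 × 7.7200% = 16.21%

16.21%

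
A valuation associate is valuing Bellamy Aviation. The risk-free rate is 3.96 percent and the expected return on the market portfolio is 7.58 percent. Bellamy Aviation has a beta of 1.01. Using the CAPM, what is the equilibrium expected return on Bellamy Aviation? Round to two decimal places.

7.62%

Market risk premium = E(R_m) − R_f = 7.58% − 3.96% = 3.62%
E(R) = R_f + β × MRP = 3.96% + 1.01 × 3.62% = 7.62%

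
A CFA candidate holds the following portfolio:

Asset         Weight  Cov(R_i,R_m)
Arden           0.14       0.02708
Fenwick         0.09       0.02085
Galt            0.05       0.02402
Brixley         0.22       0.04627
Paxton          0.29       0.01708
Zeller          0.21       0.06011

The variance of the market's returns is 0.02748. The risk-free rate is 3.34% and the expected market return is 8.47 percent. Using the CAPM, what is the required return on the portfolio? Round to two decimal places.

9.80%

β_Arden = 0.02708 / 0.02748 = 0.9854
β_Fenwick = 0.02085 / 0.02748 = 0.7587
β_Galt = 0.02402 / 0.02748 = 0.8741
β_Brixley = 0.04627 / 0.02748 = 1.6838
β_Paxton = 0.01708 / 0.02748 = 0.6215
β_Zeller = 0.06011 / 0.02748 = 2.1874
β_P = Σ w_i β_i = 0.14×0.9854 + 0.09×0.7587 + 0.05×0.8741 + 0.22×1.6838 + 0.29×0.6215 + 0.21×2.1874 = 1.2600
MRP = 8.47% − 3.34% = 5.13%
E(R_P) = R_f + β_P × MRP = 3.34% + 1.2600 × 5.13% = 9.80%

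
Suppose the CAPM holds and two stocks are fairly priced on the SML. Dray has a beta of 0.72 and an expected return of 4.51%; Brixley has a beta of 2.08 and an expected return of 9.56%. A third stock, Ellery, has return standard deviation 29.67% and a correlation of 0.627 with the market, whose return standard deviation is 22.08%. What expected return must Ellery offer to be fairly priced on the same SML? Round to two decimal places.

MRP = (9.56% − 4.51%) / (2.08 − 0.72) = 3.7132%
R_f = 4.51% − 0.72 × 3.7132% = 1.8365%
β_Ellery = ρ·σ_i/σ_m = 0.627 × 29.67 / 22.08 = 0.8425
E(R_Ellery) = R_f + β × MRP = 1.8365% + 0.8425 × 3.7132% = 4.96%

4.96%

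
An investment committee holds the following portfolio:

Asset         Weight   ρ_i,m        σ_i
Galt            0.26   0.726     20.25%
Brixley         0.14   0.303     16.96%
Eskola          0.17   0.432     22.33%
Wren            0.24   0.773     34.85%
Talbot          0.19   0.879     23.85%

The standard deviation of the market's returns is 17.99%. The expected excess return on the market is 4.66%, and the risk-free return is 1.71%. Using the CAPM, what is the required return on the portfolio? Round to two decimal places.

β_Galt = 0.726 × 20.25% / 17.99% = 0.8172
β_Brixley = 0.303 × 16.96% / 17.99% = 0.2857
β_Eskola = 0.432 × 22.33% / 17.99% = 0.5362
β_Wren = 0.773 × 34.85% / 17.99% = 1.4974
β_Talbot = 0.879 × 23.85% / 17.99% = 1.1653
β_P = Σ w_i β_i = 0.26×0.8172 + 0.14×0.2857 + 0.17×0.5362 + 0.24×1.4974 + 0.19×1.1653 = 0.9244
E(R_P) = R_f + β_P × MRP = 1.71% + 0.9244 × 4.66% = 6.02%

6.02%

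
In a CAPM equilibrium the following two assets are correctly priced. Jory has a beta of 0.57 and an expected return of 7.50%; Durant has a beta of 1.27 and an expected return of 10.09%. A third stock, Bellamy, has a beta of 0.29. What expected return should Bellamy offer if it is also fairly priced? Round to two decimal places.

6.46%

MRP (SML slope) = (10.09% − 7.50%) / (1.27 − 0.57) = 2.59% / 0.70 = 3.7000%
R_f (intercept) = 7.50% − 0.57 × 3.7000% = 5.3910%
E(R_Bellamy) = R_f + β × MRP = 5.3910% + 0.29 × 3.7000% = 6.46%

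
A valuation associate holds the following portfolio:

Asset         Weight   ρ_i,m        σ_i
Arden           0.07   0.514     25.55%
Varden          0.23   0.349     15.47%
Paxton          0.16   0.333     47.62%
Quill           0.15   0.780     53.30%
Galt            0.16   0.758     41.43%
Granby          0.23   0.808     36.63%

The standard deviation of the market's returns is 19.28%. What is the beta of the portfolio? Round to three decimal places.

β_Arden = 0.514 × 25.55% / 19.28% = 0.6812
β_Varden = 0.349 × 15.47% / 19.28% = 0.2800
β_Paxton = 0.333 × 47.62% / 19.28% = 0.8225
β_Quill = 0.780 × 53.30% / 19.28% = 2.1563
β_Galt = 0.758 × 41.43% / 19.28% = 1.6288
β_Granby = 0.808 × 36.63% / 19.28% = 1.5351
β_P = Σ w_i β_i = 0.07×0.6812 + 0.23×0.2800 + 0.16×0.8225 + 0.15×2.1563 + 0.16×1.6288 + 0.23×1.5351 = 1.1808

1.181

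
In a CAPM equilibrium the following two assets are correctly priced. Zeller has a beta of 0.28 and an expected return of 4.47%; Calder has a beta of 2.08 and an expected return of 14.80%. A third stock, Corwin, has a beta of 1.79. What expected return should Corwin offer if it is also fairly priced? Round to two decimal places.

13.14%

MRP (SML slope) = (14.80% − 4.47%) / (2.08 − 0.28) = 10.33% / 1.80 = 5.7389%
R_f (intercept) = 4.47% − 0.28 × 5.7389% = 2.8631%
E(R_Corwin) = R_f + β × MRP = 2.8631% + 1.79 × 5.7389% = 13.14%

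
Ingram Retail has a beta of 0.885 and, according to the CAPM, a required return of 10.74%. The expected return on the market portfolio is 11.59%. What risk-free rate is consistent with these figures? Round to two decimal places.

4.20%

E(R) = R_f + β(E(R_m) − R_f) = R_f(1 − β) + β·E(R_m)
10.74% = R_f × (1 − 0.885) + 0.885 × 11.59%
10.74% = R_f × 0.115 + 10.25715%
R_f = (10.74% − 10.25715%) / 0.115 = 4.20%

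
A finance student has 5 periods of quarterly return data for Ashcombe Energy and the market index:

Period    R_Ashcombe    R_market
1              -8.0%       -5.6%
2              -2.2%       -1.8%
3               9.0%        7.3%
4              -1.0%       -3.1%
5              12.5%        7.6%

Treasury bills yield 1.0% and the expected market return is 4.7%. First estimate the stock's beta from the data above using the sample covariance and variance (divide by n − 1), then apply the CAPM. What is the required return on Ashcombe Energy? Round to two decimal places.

5.97%

Mean R_i = (-8.0 − 2.2 + 9.0 − 1.0 + 12.5) / 5 = 2.0600%
Mean R_m = (-5.6 − 1.8 + 7.3 − 3.1 + 7.6) / 5 = 0.8800%
Σ(R_i − R̄_i)(R_m − R̄_m) = 203.4960  ⇒  Cov = 203.4960 / 4 = 50.8740
Σ(R_m − R̄_m)² = 151.3880  ⇒  Var(R_m) = 151.3880 / 4 = 37.8470
β = Cov / Var(R_m) = 50.8740 / 37.8470 = 1.3442
MRP = 4.7% − 1.0% = 3.70%
E(R) = R_f + β × MRP = 1.0% + 1.3442 × 3.7% = 5.97%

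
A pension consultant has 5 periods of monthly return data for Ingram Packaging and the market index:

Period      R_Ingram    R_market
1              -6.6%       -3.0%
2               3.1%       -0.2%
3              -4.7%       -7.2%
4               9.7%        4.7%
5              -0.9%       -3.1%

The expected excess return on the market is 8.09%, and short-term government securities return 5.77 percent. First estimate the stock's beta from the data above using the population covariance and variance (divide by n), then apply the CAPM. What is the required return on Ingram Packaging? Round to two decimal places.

16.52%

Mean R_i = (-6.6 + 3.1 − 4.7 + 9.7 − 0.9) / 5 = 0.1200%
Mean R_m = (-3.0 − 0.2 − 7.2 + 4.7 − 3.1) / 5 = -1.7600%
Σ(R_i − R̄_i)(R_m − R̄_m) = 102.4560  ⇒  Cov = 102.4560 / 5 = 20.4912
Σ(R_m − R̄_m)² = 77.0920  ⇒  Var(R_m) = 77.0920 / 5 = 15.4184
β = Cov / Var(R_m) = 20.4912 / 15.4184 = 1.3290
E(R) = R_f + β × MRP = 5.77% + 1.3290 × 8.09% = 16.52%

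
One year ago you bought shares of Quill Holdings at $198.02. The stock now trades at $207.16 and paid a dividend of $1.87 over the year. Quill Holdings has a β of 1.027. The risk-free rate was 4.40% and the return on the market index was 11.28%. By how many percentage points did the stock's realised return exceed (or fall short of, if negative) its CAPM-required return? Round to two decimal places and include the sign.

Realised HPR = (P1 + D1 − P0) / P0 = (207.16 + 1.87 − 198.02) / 198.02 = 11.01 / 198.02 = 5.5600%
MRP = 11.28% − 4.40% = 6.88%
CAPM required = R_f + β·MRP = 4.40% + 1.027 × 6.88% = 11.46576%
α = realised − required = 5.5600% − 11.46576% = -5.91%

-5.91%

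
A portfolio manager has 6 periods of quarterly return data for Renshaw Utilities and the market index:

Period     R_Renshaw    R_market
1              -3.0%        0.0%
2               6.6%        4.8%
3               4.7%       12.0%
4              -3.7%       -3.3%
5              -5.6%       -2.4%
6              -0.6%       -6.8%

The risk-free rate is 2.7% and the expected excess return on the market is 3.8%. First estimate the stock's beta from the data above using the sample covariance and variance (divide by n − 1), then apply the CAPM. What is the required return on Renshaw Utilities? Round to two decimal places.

Mean R_i = (-3.0 + 6.6 + 4.7 − 3.7 − 5.6 − 0.6) / 6 = -0.2667%
Mean R_m = (0.0 + 4.8 + 12.0 − 3.3 − 2.4 − 6.8) / 6 = 0.7167%
Σ(R_i − R̄_i)(R_m − R̄_m) = 118.9567  ⇒  Cov = 118.9567 / 5 = 23.7913
Σ(R_m − R̄_m)² = 226.8483  ⇒  Var(R_m) = 226.8483 / 5 = 45.3697
β = Cov / Var(R_m) = 23.7913 / 45.3697 = 0.5244
E(R) = R_f + β × MRP = 2.7% + 0.5244 × 3.8% = 4.69%

4.69%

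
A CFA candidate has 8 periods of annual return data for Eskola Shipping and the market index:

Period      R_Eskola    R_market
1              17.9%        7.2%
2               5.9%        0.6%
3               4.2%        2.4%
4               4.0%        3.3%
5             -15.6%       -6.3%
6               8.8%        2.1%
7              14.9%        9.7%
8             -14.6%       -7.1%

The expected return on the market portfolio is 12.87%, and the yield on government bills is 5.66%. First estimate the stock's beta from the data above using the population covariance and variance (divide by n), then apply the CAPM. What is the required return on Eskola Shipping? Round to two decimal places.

Mean R_i = (17.9 + 5.9 + 4.2 + 4.0 − 15.6 + 8.8 + 14.9 − 14.6) / 8 = 3.1875%
Mean R_m = (7.2 + 0.6 + 2.4 + 3.3 − 6.3 + 2.1 + 9.7 − 7.1) / 8 = 1.4875%
Σ(R_i − R̄_i)(R_m − R̄_m) = 482.7188  ⇒  Cov = 482.7188 / 8 = 60.3399
Σ(R_m − R̄_m)² = 239.7488  ⇒  Var(R_m) = 239.7488 / 8 = 29.9686
β = Cov / Var(R_m) = 60.3399 / 29.9686 = 2.0134
MRP = 12.87% − 5.66% = 7.21%
E(R) = R_f + β × MRP = 5.66% + 2.0134 × 7.21% = 20.18%

20.18%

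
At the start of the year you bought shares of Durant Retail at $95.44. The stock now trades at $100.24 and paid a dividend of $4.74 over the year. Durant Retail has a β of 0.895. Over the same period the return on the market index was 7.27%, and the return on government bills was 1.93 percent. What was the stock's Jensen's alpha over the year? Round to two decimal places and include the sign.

Realised HPR = (P1 + D1 − P0) / P0 = (100.24 + 4.74 − 95.44) / 95.44 = 9.54 / 95.44 = 9.9958%
MRP = 7.27% − 1.93% = 5.34%
CAPM required = R_f + β·MRP = 1.93% + 0.895 × 5.34% = 6.70930%
α = realised − required = 9.9958% − 6.70930% = +3.29%

+3.29%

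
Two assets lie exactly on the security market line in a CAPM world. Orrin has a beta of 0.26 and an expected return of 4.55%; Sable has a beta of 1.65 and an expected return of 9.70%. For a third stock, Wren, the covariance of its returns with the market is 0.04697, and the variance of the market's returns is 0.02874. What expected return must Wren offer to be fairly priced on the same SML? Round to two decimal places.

9.64%

MRP = (9.70% − 4.55%) / (1.65 − 0.26) = 3.7050%
R_f = 4.55% − 0.26 × 3.7050% = 3.5867%
β_Wren = Cov / Var(R_m) = 0.04697 / 0.02874 = 1.6343
E(R_Wren) = R_f + β × MRP = 3.5867% + 1.6343 × 3.7050% = 9.64%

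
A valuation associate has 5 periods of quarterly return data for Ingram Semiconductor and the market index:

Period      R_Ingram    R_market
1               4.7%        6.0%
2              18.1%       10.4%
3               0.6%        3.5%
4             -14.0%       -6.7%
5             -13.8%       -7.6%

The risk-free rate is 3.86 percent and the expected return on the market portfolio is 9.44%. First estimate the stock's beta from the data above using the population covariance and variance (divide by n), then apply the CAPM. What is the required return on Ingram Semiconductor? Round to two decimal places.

Mean R_i = (4.7 + 18.1 + 0.6 − 14.0 − 13.8) / 5 = -0.8800%
Mean R_m = (6.0 + 10.4 + 3.5 − 6.7 − 7.6) / 5 = 1.1200%
Σ(R_i − R̄_i)(R_m − R̄_m) = 422.1480  ⇒  Cov = 422.1480 / 5 = 84.4296
Σ(R_m − R̄_m)² = 252.7880  ⇒  Var(R_m) = 252.7880 / 5 = 50.5576
β = Cov / Var(R_m) = 84.4296 / 50.5576 = 1.6700
MRP = 9.44% − 3.86% = 5.58%
E(R) = R_f + β × MRP = 3.86% + 1.6700 × 5.58% = 13.18%

13.18%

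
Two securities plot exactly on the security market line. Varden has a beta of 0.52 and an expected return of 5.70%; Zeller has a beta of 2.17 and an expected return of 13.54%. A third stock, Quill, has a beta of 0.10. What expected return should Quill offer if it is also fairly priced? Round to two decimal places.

3.70%

MRP (SML slope) = (13.54% − 5.70%) / (2.17 − 0.52) = 7.84% / 1.65 = 4.7515%
R_f (intercept) = 5.70% − 0.52 × 4.7515% = 3.2292%
E(R_Quill) = R_f + β × MRP = 3.2292% + 0.10 × 4.7515% = 3.70%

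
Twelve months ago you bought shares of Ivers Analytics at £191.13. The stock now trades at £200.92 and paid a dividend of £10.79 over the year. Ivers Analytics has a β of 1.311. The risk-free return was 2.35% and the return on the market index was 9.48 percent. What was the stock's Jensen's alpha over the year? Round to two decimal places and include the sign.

Realised HPR = (P1 + D1 − P0) / P0 = (200.92 + 10.79 − 191.13) / 191.13 = 20.58 / 191.13 = 10.7675%
MRP = 9.48% − 2.35% = 7.13%
CAPM required = R_f + β·MRP = 2.35% + 1.311 × 7.13% = 11.69743%
α = realised − required = 10.7675% − 11.69743% = -0.93%

-0.93%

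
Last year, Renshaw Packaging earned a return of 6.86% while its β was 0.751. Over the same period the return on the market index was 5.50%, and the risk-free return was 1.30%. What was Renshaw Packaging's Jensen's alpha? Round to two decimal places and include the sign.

Market excess return = 5.50% − 1.30% = 4.20%
CAPM benchmark = R_f + β(R_m − R_f) = 1.30% + 0.751 × 4.20% = 4.45420%
α = actual − benchmark = 6.86% − 4.45420% = +2.41%

+2.41%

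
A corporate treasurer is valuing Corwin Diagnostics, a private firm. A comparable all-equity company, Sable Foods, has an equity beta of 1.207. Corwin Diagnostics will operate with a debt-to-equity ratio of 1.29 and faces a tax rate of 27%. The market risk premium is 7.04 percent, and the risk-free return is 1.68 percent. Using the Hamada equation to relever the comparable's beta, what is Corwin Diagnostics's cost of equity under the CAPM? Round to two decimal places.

18.18%

β_L = β_U × [1 + (1 − t)(D/E)] = 1.207 × [1 + (1 − 0.27) × 1.29]
    = 1.207 × [1 + 0.73 × 1.29] = 1.207 × 1.9417 = 2.3436
E(R) = R_f + β_L × MRP = 1.68% + 2.3436 × 7.04% = 18.18%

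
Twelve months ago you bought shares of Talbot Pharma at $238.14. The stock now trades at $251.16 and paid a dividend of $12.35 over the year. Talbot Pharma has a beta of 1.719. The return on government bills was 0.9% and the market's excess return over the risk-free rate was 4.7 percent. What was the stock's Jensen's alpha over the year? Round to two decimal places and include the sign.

+1.67%

Realised HPR = (P1 + D1 − P0) / P0 = (251.16 + 12.35 − 238.14) / 238.14 = 25.37 / 238.14 = 10.6534%
CAPM required = R_f + β·MRP = 0.9% + 1.719 × 4.7% = 8.9793%
α = realised − required = 10.6534% − 8.9793% = +1.67%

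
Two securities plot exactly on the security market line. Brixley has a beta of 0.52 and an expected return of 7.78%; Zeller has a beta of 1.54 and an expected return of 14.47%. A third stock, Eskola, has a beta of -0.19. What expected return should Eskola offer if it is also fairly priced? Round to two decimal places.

3.12%

MRP (SML slope) = (14.47% − 7.78%) / (1.54 − 0.52) = 6.69% / 1.02 = 6.5588%
R_f (intercept) = 7.78% − 0.52 × 6.5588% = 4.3694%
E(R_Eskola) = R_f + β × MRP = 4.3694% + -0.19 × 6.5588% = 3.12%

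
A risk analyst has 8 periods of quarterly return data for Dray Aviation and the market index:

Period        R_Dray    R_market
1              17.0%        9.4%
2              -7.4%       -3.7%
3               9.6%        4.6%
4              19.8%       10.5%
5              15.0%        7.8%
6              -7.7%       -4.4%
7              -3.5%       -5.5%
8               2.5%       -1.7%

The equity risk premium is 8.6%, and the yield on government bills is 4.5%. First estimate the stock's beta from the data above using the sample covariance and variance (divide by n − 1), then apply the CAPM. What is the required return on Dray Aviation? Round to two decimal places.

18.59%

Mean R_i = (17.0 − 7.4 + 9.6 + 19.8 + 15.0 − 7.7 − 3.5 + 2.5) / 8 = 5.6625%
Mean R_m = (9.4 − 3.7 + 4.6 + 10.5 + 7.8 − 4.4 − 5.5 − 1.7) / 8 = 2.1250%
Σ(R_i − R̄_i)(R_m − R̄_m) = 508.8575  ⇒  Cov = 508.8575 / 7 = 72.6939
Σ(R_m − R̄_m)² = 310.6750  ⇒  Var(R_m) = 310.6750 / 7 = 44.3821
β = Cov / Var(R_m) = 72.6939 / 44.3821 = 1.6379
E(R) = R_f + β × MRP = 4.5% + 1.6379 × 8.6% = 18.59%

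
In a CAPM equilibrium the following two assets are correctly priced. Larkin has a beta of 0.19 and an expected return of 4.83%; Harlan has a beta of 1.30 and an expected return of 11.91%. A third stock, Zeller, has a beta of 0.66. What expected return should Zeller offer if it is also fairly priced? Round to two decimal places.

7.83%

MRP (SML slope) = (11.91% − 4.83%) / (1.30 − 0.19) = 7.08% / 1.11 = 6.3784%
R_f (intercept) = 4.83% − 0.19 × 6.3784% = 3.6181%
E(R_Zeller) = R_f + β × MRP = 3.6181% + 0.66 × 6.3784% = 7.83%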